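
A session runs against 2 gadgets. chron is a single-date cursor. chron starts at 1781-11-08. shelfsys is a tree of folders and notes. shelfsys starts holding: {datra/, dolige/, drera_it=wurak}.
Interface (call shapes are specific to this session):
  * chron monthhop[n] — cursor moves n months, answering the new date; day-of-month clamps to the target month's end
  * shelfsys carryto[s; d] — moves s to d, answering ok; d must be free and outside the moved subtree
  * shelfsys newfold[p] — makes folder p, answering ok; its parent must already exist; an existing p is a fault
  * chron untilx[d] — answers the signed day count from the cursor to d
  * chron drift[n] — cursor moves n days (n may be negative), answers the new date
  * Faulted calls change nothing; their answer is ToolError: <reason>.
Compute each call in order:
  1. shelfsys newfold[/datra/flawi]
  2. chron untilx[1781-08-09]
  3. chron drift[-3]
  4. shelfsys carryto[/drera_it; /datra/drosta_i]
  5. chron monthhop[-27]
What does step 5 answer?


Answer: 1779-08-05

Derivation:
Act: shelfsys newfold[p='/datra/flawi']
Obs: ok
Act: chron untilx[d='1781-08-09']
Obs: -91
Act: chron drift[n='-3']
Obs: 1781-11-05
Act: shelfsys carryto[s='/drera_it'; d='/datra/drosta_i']
Obs: ok
Act: chron monthhop[n='-27']
Obs: 1779-08-05


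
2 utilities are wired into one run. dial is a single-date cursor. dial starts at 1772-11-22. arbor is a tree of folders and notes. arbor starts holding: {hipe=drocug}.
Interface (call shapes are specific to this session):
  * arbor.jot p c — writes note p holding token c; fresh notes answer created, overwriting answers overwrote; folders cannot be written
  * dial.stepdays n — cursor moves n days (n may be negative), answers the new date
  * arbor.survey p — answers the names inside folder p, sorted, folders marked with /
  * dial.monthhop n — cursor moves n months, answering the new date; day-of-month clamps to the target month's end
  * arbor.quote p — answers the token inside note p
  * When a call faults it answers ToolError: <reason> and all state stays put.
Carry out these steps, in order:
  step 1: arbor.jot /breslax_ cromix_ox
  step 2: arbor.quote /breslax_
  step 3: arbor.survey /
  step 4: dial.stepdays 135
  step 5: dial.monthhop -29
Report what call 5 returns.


Answer: 1770-11-06

Derivation:
>>> jot p='/breslax_' c='cromix_ox'
:: created
>>> quote p='/breslax_'
:: cromix_ox
>>> survey p='/'
:: [breslax_, hipe]
>>> stepdays n='135'
:: 1773-04-06
>>> monthhop n='-29'
:: 1770-11-06


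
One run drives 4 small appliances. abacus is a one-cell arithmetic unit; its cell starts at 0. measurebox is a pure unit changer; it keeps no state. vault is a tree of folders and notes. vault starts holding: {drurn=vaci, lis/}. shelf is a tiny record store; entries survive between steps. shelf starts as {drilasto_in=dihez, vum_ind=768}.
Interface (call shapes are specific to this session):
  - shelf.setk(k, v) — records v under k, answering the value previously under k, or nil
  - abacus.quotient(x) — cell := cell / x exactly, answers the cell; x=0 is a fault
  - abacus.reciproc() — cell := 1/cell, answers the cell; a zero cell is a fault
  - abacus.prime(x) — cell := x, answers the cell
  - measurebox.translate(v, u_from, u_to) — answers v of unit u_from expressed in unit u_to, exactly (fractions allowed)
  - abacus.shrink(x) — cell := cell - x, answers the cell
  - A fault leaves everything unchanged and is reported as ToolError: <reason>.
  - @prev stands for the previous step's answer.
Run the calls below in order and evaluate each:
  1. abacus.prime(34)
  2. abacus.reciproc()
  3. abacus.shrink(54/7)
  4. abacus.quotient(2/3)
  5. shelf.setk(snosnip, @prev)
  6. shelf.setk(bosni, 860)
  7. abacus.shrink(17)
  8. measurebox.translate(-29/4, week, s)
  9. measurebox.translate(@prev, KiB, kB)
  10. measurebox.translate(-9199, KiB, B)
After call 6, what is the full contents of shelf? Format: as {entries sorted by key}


Answer: {bosni=860, drilasto_in=dihez, snosnip=-5487/476, vum_ind=768}

Derivation:
→ abacus.prime(x=34)
← 34
→ abacus.reciproc()
← 1/34
→ abacus.shrink(x=54/7)
← -1829/238
→ abacus.quotient(x=2/3)
← -5487/476
→ shelf.setk(k=snosnip, v=@prev)
← nil
→ shelf.setk(k=bosni, v=860)
← nil
→ abacus.shrink(x=17)
← -13579/476
→ measurebox.translate(v=-29/4, u_from=week, u_to=s)
← -4384800
→ measurebox.translate(v=@prev, u_from=KiB, u_to=kB)
← -22450176/5
→ measurebox.translate(v=-9199, u_from=KiB, u_to=B)
← -9419776


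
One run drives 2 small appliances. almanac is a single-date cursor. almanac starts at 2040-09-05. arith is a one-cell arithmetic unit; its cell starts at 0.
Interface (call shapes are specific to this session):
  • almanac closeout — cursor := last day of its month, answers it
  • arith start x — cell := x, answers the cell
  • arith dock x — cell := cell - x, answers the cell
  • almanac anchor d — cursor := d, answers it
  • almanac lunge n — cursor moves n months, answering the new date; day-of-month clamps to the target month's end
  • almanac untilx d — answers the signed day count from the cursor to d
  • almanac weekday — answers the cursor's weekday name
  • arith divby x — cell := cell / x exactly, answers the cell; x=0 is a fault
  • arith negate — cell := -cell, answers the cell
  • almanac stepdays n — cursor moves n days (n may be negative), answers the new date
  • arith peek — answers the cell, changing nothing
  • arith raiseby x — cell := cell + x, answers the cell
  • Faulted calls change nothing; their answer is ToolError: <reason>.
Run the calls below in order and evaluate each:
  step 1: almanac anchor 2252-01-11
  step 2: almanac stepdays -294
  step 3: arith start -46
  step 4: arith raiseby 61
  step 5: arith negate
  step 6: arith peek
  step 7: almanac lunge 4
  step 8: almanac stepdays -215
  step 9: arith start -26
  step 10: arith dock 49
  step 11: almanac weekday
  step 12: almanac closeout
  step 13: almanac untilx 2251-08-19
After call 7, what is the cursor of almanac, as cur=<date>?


Answer: cur=2251-07-23

Derivation:
Now I run almanac anchor using d=2252-01-11, → 2252-01-11.
I try almanac stepdays using n=-294, and see 2251-03-23.
Invoking arith start using x=-46, giving -46.
Now I run arith raiseby using x=61, → 15.
I use arith negate(), yielding -15.
Using arith peek(), and get -15.
Calling almanac lunge using n=4, giving 2251-07-23.
Invoking almanac stepdays using n=-215, yielding 2250-12-20.
Invoking arith start using x=-26, yielding -26.
Then arith dock using x=49, yielding -75.
I invoke almanac weekday(), — result: Friday.
Calling almanac closeout(), giving 2250-12-31.
I invoke almanac untilx using d=2251-08-19, and see 231.


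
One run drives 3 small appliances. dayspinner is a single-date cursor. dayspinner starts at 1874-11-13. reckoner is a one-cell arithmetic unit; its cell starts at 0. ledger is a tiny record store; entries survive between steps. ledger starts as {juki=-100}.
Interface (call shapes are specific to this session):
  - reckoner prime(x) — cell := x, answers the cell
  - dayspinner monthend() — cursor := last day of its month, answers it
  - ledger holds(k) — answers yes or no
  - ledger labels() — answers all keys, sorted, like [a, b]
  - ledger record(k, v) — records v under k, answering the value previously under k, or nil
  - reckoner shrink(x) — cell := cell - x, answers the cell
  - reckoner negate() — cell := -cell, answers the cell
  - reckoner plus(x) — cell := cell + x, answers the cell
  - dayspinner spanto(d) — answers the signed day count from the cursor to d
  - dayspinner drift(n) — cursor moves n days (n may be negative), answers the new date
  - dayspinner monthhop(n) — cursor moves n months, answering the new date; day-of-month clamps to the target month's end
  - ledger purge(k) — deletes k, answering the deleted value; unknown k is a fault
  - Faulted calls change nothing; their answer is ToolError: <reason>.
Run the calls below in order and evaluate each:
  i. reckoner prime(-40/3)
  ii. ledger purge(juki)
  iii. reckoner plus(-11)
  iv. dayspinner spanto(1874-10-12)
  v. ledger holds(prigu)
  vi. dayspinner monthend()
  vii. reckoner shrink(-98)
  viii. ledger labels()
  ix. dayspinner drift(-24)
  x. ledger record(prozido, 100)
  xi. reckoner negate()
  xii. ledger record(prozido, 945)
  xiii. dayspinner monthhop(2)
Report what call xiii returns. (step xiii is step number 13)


Answer: 1875-01-06

Derivation:
Invoking reckoner prime(x: -40/3), → -40/3.
Invoking ledger purge(k: juki), and get -100.
I try reckoner plus(x: -11), — result: -73/3.
Invoking dayspinner spanto(d: 1874-10-12), yielding -32.
I try ledger holds(k: prigu), and observe no.
I try dayspinner monthend(), yielding 1874-11-30.
I run reckoner shrink(x: -98): 221/3.
Using ledger labels, → [].
I try dayspinner drift(n: -24), which returns 1874-11-06.
I try ledger record(k: prozido, v: 100), yielding nil.
I call reckoner negate(): -221/3.
I call ledger record(k: prozido, v: 945), yielding 100.
I call dayspinner monthhop(n: 2), and see 1875-01-06.


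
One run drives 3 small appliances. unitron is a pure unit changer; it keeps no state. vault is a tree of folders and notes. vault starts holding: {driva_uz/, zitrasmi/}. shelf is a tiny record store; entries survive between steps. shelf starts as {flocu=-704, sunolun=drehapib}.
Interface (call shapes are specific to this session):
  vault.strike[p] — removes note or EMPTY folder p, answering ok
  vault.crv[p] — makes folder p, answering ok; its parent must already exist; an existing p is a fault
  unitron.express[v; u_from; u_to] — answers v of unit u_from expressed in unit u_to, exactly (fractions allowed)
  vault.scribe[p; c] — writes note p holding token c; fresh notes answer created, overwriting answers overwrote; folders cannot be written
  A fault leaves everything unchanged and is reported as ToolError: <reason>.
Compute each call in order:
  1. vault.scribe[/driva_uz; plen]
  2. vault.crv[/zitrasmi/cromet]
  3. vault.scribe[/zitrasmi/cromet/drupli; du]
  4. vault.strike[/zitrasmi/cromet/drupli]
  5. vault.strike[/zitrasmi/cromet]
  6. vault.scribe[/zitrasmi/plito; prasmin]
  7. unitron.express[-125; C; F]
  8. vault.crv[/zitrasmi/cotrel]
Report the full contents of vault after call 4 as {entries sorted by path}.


% vault.scribe(/driva_uz, plen) ~> ToolError: is a directory
% vault.crv(/zitrasmi/cromet) ~> ok
% vault.scribe(/zitrasmi/cromet/drupli, du) ~> created
% vault.strike(/zitrasmi/cromet/drupli) ~> ok
% vault.strike(/zitrasmi/cromet) ~> ok
% vault.scribe(/zitrasmi/plito, prasmin) ~> created
% unitron.express(-125, C, F) ~> -193
% vault.crv(/zitrasmi/cotrel) ~> ok

Answer: {driva_uz/, zitrasmi/, zitrasmi/cromet/}


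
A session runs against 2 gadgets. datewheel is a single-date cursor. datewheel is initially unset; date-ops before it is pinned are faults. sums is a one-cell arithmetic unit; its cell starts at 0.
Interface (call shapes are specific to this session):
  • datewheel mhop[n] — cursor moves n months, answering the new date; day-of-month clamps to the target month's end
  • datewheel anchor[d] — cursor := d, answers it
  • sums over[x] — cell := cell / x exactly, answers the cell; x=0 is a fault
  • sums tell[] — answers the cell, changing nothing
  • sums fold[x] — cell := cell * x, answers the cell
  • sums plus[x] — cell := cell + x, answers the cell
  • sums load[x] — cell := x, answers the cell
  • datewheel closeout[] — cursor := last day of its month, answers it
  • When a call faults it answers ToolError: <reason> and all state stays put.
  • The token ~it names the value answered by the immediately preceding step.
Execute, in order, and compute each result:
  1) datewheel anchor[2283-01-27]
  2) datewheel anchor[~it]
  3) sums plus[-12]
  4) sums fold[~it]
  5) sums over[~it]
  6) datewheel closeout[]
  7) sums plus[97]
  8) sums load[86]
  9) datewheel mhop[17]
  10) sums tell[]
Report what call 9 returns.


% datewheel anchor(d=2283-01-27) : 2283-01-27
% datewheel anchor(d=~it) : 2283-01-27
% sums plus(x=-12) : -12
% sums fold(x=~it) : 144
% sums over(x=~it) : 1
% datewheel closeout() : 2283-01-31
% sums plus(x=97) : 98
% sums load(x=86) : 86
% datewheel mhop(n=17) : 2284-06-30
% sums tell() : 86

Answer: 2284-06-30


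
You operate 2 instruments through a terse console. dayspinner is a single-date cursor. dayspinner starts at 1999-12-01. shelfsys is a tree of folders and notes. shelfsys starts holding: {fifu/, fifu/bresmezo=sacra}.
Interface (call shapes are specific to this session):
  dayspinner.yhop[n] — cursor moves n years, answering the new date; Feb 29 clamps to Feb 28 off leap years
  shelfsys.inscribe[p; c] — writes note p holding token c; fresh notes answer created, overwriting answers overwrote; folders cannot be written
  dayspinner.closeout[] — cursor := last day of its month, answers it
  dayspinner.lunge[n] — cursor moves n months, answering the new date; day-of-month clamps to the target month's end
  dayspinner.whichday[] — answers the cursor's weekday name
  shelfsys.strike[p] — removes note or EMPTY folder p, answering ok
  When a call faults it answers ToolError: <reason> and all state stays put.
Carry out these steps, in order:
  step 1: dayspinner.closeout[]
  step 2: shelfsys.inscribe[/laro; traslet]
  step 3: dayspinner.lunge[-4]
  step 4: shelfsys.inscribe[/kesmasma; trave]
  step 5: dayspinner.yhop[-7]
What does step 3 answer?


Answer: 1999-08-31

Derivation:
Do: closeout[]
See: 1999-12-31
Do: inscribe[/laro; traslet]
See: created
Do: lunge[-4]
See: 1999-08-31
Do: inscribe[/kesmasma; trave]
See: created
Do: yhop[-7]
See: 1992-08-31


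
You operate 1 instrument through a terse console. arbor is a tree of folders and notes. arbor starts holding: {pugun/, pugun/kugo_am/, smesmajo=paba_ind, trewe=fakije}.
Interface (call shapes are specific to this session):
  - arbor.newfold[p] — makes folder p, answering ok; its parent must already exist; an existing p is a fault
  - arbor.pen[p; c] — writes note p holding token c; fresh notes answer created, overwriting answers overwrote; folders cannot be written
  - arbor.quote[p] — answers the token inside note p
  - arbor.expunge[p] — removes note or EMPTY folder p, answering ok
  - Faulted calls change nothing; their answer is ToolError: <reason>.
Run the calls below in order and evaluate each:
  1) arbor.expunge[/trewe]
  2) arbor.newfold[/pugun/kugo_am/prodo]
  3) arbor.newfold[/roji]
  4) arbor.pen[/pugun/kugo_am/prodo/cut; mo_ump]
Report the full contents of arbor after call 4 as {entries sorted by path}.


Answer: {pugun/, pugun/kugo_am/, pugun/kugo_am/prodo/, pugun/kugo_am/prodo/cut=mo_ump, roji/, smesmajo=paba_ind}

Derivation:
·→ arbor.expunge(p→/trewe)
·← ok
·→ arbor.newfold(p→/pugun/kugo_am/prodo)
·← ok
·→ arbor.newfold(p→/roji)
·← ok
·→ arbor.pen(p→/pugun/kugo_am/prodo/cut, c→mo_ump)
·← created


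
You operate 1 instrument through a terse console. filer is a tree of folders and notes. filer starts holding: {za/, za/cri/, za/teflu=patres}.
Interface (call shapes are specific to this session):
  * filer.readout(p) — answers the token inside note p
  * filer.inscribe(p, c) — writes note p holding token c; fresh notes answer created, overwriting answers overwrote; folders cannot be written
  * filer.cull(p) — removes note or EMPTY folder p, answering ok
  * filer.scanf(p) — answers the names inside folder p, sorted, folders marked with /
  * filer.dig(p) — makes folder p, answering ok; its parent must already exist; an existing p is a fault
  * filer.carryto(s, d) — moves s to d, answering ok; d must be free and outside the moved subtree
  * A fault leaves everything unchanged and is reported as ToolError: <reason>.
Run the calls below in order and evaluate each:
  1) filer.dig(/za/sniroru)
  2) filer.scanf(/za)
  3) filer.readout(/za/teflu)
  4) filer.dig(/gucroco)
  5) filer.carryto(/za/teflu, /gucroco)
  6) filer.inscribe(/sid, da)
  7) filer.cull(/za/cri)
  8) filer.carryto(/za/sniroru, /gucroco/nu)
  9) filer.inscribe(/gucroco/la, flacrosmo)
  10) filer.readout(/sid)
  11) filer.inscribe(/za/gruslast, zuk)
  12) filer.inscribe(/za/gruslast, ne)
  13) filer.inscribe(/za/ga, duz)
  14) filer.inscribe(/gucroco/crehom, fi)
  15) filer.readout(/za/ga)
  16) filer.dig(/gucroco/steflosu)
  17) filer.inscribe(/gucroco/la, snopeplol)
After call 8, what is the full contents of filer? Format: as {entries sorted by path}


Answer: {gucroco/, gucroco/nu/, sid=da, za/, za/teflu=patres}

Derivation:
I use filer.dig with p=/za/sniroru, and get ok.
Calling filer.scanf with p=/za, and get [cri/, sniroru/, teflu].
Now I run filer.readout with p=/za/teflu, and get patres.
I run filer.dig with p=/gucroco, — result: ok.
Next I call filer.carryto with s=/za/teflu, d=/gucroco, — result: ToolError: exists.
Now I run filer.inscribe with p=/sid, c=da, which returns created.
Then filer.cull with p=/za/cri, giving ok.
I run filer.carryto with s=/za/sniroru, d=/gucroco/nu, which returns ok.
I run filer.inscribe with p=/gucroco/la, c=flacrosmo, and see created.
Calling filer.readout with p=/sid, and get da.
Now I run filer.inscribe with p=/za/gruslast, c=zuk, and get created.
Invoking filer.inscribe with p=/za/gruslast, c=ne, → overwrote.
I try filer.inscribe with p=/za/ga, c=duz, which returns created.
Invoking filer.inscribe with p=/gucroco/crehom, c=fi: created.
I invoke filer.readout with p=/za/ga, yielding duz.
Now I run filer.dig with p=/gucroco/steflosu: ok.
Next I call filer.inscribe with p=/gucroco/la, c=snopeplol, and observe overwrote.


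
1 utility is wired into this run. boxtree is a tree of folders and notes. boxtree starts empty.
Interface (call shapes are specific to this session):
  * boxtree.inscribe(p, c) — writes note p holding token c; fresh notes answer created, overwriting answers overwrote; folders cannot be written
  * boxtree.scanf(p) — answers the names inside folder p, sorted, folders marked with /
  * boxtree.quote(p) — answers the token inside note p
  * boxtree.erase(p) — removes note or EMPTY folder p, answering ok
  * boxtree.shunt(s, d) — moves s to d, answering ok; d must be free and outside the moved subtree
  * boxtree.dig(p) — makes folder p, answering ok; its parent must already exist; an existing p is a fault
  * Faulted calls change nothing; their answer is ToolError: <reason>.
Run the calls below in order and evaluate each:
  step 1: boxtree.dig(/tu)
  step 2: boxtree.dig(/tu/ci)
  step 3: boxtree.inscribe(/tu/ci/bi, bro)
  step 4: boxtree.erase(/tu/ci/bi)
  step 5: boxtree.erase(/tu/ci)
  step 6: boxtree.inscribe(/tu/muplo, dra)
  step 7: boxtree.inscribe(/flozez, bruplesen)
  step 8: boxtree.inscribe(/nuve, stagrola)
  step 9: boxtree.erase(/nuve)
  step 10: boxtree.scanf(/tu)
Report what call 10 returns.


Answer: [muplo]

Derivation:
Act: boxtree.dig[p→/tu]
Obs: ok
Act: boxtree.dig[p→/tu/ci]
Obs: ok
Act: boxtree.inscribe[p→/tu/ci/bi; c→bro]
Obs: created
Act: boxtree.erase[p→/tu/ci/bi]
Obs: ok
Act: boxtree.erase[p→/tu/ci]
Obs: ok
Act: boxtree.inscribe[p→/tu/muplo; c→dra]
Obs: created
Act: boxtree.inscribe[p→/flozez; c→bruplesen]
Obs: created
Act: boxtree.inscribe[p→/nuve; c→stagrola]
Obs: created
Act: boxtree.erase[p→/nuve]
Obs: ok
Act: boxtree.scanf[p→/tu]
Obs: [muplo]


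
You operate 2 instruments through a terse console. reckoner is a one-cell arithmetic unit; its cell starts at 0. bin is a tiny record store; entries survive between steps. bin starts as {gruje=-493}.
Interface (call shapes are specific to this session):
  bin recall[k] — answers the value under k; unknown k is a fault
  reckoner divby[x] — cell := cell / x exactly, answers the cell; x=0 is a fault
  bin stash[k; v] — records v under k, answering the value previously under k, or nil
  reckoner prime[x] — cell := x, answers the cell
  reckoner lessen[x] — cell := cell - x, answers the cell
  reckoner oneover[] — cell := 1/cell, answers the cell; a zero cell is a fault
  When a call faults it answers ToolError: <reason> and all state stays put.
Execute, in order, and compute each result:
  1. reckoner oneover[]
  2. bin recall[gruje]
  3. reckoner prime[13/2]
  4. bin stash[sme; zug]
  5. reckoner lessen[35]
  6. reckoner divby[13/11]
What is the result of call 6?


Answer: -627/26

Derivation:
Act: reckoner oneover[]
Obs: ToolError: reciprocal of zero
Act: bin recall[k→gruje]
Obs: -493
Act: reckoner prime[x→13/2]
Obs: 13/2
Act: bin stash[k→sme; v→zug]
Obs: nil
Act: reckoner lessen[x→35]
Obs: -57/2
Act: reckoner divby[x→13/11]
Obs: -627/26


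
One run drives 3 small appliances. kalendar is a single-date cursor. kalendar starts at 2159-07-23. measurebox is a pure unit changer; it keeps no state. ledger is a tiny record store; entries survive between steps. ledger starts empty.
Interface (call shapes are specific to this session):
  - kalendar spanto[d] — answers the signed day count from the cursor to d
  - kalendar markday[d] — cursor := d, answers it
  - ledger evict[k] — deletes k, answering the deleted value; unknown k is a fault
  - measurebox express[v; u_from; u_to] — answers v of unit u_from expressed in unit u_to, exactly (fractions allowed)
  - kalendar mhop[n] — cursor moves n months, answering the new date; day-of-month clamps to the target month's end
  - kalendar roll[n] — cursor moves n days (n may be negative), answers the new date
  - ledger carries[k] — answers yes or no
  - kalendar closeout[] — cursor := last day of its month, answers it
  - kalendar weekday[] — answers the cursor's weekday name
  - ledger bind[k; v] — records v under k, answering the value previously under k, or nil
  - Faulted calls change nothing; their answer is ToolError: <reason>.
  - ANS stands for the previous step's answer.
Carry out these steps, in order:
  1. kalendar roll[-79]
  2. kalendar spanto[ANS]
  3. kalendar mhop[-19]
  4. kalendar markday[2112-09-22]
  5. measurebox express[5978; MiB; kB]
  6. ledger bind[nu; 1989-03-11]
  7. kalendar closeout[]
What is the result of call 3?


Answer: 2157-10-05

Derivation:
I use kalendar roll(n=-79), — result: 2159-05-05.
I use kalendar spanto(d=ANS): 0.
Then kalendar mhop(n=-19), and get 2157-10-05.
Invoking kalendar markday(d=2112-09-22), → 2112-09-22.
Next I call measurebox express(v=5978, u_from=MiB, u_to=kB), — result: 783548416/125.
I invoke ledger bind(k=nu, v=1989-03-11), and see nil.
I use kalendar closeout(), giving 2112-09-30.


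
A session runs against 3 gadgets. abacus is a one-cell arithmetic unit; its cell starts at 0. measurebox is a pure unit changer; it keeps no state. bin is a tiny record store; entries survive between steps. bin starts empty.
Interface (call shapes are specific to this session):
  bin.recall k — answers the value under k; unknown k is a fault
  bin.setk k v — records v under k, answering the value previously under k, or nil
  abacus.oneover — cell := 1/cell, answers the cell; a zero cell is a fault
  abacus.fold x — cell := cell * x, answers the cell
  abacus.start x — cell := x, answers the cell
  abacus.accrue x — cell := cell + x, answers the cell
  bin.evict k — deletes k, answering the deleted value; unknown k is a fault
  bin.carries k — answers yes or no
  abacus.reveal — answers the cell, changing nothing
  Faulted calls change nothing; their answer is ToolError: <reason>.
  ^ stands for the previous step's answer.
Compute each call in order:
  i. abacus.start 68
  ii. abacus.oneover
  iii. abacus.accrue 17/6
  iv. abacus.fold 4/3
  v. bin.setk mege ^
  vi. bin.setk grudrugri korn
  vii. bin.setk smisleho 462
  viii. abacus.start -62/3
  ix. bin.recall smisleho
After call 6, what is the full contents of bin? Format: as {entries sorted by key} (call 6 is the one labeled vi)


~$ abacus.start x: 68
= 68
~$ abacus.oneover
= 1/68
~$ abacus.accrue x: 17/6
= 581/204
~$ abacus.fold x: 4/3
= 581/153
~$ bin.setk k: mege v: ^
= nil
~$ bin.setk k: grudrugri v: korn
= nil
~$ bin.setk k: smisleho v: 462
= nil
~$ abacus.start x: -62/3
= -62/3
~$ bin.recall k: smisleho
= 462

Answer: {grudrugri=korn, mege=581/153}


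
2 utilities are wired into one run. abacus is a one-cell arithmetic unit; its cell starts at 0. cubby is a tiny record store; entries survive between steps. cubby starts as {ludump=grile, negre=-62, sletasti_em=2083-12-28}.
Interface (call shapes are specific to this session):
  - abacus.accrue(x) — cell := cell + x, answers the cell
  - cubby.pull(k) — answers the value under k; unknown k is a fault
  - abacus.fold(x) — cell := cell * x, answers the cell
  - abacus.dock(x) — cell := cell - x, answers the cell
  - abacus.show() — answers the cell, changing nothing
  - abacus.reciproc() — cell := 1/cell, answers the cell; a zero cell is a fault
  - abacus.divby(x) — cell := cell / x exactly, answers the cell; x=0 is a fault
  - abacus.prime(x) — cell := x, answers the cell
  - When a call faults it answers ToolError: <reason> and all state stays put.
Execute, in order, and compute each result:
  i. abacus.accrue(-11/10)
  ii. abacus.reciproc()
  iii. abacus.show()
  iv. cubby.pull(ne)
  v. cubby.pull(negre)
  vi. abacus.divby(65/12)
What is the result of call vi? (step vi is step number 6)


Answer: -24/143

Derivation:
$ abacus.accrue -11/10
:: -11/10
$ abacus.reciproc
:: -10/11
$ abacus.show
:: -10/11
$ cubby.pull ne
:: ToolError: no such key ne
$ cubby.pull negre
:: -62
$ abacus.divby 65/12
:: -24/143


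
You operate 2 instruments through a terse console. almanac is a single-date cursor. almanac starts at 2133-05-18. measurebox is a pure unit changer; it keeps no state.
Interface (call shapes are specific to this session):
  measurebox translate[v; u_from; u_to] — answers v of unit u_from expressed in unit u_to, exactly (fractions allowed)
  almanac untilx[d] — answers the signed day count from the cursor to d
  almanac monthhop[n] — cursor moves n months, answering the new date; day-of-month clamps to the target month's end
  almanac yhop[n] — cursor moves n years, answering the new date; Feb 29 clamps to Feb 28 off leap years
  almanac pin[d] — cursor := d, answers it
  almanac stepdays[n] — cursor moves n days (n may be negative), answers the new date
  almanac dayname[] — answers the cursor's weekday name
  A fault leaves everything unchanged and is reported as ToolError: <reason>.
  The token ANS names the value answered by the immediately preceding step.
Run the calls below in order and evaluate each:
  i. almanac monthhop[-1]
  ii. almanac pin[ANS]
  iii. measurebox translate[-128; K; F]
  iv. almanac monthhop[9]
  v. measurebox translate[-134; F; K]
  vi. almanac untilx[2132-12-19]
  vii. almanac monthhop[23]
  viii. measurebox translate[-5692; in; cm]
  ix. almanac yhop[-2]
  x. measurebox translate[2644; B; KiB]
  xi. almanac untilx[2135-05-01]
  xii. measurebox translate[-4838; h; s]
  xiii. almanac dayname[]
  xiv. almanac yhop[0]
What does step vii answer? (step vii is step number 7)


[in] almanac monthhop n→-1
:: 2133-04-18
[in] almanac pin d→ANS
:: 2133-04-18
[in] measurebox translate v→-128 u_from→K u_to→F
:: -69007/100
[in] almanac monthhop n→9
:: 2134-01-18
[in] measurebox translate v→-134 u_from→F u_to→K
:: 32567/180
[in] almanac untilx d→2132-12-19
:: -395
[in] almanac monthhop n→23
:: 2135-12-18
[in] measurebox translate v→-5692 u_from→in u_to→cm
:: -361442/25
[in] almanac yhop n→-2
:: 2133-12-18
[in] measurebox translate v→2644 u_from→B u_to→KiB
:: 661/256
[in] almanac untilx d→2135-05-01
:: 499
[in] measurebox translate v→-4838 u_from→h u_to→s
:: -17416800
[in] almanac dayname
:: Friday
[in] almanac yhop n→0
:: 2133-12-18

Answer: 2135-12-18


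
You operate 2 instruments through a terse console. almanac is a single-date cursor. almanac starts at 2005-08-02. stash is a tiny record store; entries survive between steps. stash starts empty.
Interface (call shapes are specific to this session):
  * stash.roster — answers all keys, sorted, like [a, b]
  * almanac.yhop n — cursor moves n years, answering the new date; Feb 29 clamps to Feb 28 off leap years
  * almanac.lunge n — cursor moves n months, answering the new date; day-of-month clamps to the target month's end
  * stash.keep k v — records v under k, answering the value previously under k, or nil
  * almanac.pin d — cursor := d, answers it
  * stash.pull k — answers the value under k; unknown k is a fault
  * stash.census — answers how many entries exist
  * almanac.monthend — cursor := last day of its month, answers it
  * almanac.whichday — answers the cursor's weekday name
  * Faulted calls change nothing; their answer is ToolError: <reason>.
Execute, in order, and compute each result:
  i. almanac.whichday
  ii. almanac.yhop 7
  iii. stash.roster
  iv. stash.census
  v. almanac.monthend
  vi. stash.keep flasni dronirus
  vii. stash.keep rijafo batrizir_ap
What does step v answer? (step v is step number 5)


# almanac.whichday() -> Tuesday
# almanac.yhop(n='7') -> 2012-08-02
# stash.roster() -> []
# stash.census() -> 0
# almanac.monthend() -> 2012-08-31
# stash.keep(k='flasni', v='dronirus') -> nil
# stash.keep(k='rijafo', v='batrizir_ap') -> nil

Answer: 2012-08-31


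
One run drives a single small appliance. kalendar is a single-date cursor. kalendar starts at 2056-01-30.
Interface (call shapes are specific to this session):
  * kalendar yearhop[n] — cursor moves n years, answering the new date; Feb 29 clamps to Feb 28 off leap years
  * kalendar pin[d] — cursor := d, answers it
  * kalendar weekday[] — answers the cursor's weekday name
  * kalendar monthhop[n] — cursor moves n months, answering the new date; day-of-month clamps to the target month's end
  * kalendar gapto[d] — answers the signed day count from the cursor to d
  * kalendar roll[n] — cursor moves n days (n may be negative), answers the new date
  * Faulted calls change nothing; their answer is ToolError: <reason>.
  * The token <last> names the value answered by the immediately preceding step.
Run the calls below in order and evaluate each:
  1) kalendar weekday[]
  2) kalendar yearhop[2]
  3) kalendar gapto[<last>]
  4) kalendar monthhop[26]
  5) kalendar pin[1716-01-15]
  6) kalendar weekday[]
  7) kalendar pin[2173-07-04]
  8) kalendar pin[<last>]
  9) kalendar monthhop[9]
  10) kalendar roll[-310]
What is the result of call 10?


Answer: 2173-05-29

Derivation:
% 1. kalendar weekday() : Sunday
% 2. kalendar yearhop(2) : 2058-01-30
% 3. kalendar gapto(<last>) : 0
% 4. kalendar monthhop(26) : 2060-03-30
% 5. kalendar pin(1716-01-15) : 1716-01-15
% 6. kalendar weekday() : Wednesday
% 7. kalendar pin(2173-07-04) : 2173-07-04
% 8. kalendar pin(<last>) : 2173-07-04
% 9. kalendar monthhop(9) : 2174-04-04
% 10. kalendar roll(-310) : 2173-05-29


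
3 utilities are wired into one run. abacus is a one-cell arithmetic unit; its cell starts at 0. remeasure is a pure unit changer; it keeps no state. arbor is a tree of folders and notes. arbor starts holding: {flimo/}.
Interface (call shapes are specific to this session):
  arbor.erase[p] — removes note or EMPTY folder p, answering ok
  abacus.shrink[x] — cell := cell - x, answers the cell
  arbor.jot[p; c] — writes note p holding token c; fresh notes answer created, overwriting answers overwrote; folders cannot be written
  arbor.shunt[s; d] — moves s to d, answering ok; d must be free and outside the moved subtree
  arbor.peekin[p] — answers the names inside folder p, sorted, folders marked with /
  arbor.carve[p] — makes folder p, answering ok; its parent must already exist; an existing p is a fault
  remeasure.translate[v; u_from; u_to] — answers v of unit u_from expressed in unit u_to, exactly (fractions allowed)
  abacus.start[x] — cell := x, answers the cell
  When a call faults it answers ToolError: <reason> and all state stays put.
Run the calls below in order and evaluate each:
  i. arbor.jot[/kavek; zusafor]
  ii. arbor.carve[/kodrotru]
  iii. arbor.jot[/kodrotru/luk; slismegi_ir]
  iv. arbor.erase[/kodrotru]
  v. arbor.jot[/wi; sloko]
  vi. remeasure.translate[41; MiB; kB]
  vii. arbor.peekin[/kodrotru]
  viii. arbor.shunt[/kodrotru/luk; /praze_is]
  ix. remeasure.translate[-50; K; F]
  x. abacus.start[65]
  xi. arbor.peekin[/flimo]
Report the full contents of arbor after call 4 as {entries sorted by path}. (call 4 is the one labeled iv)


Answer: {flimo/, kavek=zusafor, kodrotru/, kodrotru/luk=slismegi_ir}

Derivation:
[in] jot p=/kavek c=zusafor
= created
[in] carve p=/kodrotru
= ok
[in] jot p=/kodrotru/luk c=slismegi_ir
= created
[in] erase p=/kodrotru
= ToolError: not empty
[in] jot p=/wi c=sloko
= created
[in] translate v=41 u_from=MiB u_to=kB
= 5373952/125
[in] peekin p=/kodrotru
= [luk]
[in] shunt s=/kodrotru/luk d=/praze_is
= ok
[in] translate v=-50 u_from=K u_to=F
= -54967/100
[in] start x=65
= 65
[in] peekin p=/flimo
= []


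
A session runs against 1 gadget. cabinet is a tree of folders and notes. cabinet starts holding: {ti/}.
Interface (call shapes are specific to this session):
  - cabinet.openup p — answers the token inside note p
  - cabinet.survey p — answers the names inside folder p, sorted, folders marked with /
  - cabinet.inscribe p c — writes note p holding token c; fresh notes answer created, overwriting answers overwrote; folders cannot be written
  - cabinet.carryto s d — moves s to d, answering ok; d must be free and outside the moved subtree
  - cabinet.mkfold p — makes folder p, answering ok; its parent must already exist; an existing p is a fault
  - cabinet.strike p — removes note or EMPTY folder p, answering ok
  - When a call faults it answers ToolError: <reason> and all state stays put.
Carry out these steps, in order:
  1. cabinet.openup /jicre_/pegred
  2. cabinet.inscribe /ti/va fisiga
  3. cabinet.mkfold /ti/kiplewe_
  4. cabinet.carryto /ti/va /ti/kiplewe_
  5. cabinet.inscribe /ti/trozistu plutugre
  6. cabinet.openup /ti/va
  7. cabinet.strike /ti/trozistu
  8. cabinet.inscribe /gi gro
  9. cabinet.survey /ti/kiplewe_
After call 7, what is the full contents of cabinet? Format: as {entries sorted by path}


Answer: {ti/, ti/kiplewe_/, ti/va=fisiga}

Derivation:
~$ cabinet.openup p='/jicre_/pegred'
:: ToolError: not found
~$ cabinet.inscribe p='/ti/va' c='fisiga'
:: created
~$ cabinet.mkfold p='/ti/kiplewe_'
:: ok
~$ cabinet.carryto s='/ti/va' d='/ti/kiplewe_'
:: ToolError: exists
~$ cabinet.inscribe p='/ti/trozistu' c='plutugre'
:: created
~$ cabinet.openup p='/ti/va'
:: fisiga
~$ cabinet.strike p='/ti/trozistu'
:: ok
~$ cabinet.inscribe p='/gi' c='gro'
:: created
~$ cabinet.survey p='/ti/kiplewe_'
:: []


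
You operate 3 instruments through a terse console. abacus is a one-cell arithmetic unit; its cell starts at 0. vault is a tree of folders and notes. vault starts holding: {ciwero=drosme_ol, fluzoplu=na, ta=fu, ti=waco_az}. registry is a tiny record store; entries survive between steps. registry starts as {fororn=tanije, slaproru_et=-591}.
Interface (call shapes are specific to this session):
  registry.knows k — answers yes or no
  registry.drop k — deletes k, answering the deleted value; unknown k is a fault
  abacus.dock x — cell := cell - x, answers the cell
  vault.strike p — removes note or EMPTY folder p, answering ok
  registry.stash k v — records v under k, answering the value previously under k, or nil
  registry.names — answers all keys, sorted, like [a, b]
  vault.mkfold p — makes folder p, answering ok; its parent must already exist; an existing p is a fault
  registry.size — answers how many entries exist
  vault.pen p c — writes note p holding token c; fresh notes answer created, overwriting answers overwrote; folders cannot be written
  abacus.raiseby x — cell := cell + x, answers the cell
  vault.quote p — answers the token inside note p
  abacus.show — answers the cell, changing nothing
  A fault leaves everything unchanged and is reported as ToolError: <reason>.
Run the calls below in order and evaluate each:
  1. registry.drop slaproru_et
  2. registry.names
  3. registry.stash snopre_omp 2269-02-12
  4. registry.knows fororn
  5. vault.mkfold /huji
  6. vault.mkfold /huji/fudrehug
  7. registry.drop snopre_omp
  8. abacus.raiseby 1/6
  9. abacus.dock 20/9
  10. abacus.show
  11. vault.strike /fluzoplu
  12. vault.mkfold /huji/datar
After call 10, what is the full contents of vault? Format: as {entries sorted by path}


[in] registry.drop k: slaproru_et
[out] -591
[in] registry.names
[out] [fororn]
[in] registry.stash k: snopre_omp v: 2269-02-12
[out] nil
[in] registry.knows k: fororn
[out] yes
[in] vault.mkfold p: /huji
[out] ok
[in] vault.mkfold p: /huji/fudrehug
[out] ok
[in] registry.drop k: snopre_omp
[out] 2269-02-12
[in] abacus.raiseby x: 1/6
[out] 1/6
[in] abacus.dock x: 20/9
[out] -37/18
[in] abacus.show
[out] -37/18
[in] vault.strike p: /fluzoplu
[out] ok
[in] vault.mkfold p: /huji/datar
[out] ok

Answer: {ciwero=drosme_ol, fluzoplu=na, huji/, huji/fudrehug/, ta=fu, ti=waco_az}


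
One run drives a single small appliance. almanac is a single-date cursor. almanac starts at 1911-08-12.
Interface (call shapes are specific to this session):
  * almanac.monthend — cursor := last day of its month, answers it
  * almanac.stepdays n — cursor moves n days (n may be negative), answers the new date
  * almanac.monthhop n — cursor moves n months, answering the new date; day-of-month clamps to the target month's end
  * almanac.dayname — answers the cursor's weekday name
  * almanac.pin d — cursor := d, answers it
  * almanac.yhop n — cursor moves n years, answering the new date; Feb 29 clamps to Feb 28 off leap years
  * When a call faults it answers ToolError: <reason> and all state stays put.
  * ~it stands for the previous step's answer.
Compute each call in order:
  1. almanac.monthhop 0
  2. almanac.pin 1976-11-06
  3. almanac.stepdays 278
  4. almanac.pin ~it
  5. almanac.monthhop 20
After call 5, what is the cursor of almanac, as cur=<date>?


Answer: cur=1979-04-11

Derivation:
Then monthhop(n: 0), and observe 1911-08-12.
I invoke pin(d: 1976-11-06), giving 1976-11-06.
Now I run stepdays(n: 278), which returns 1977-08-11.
I run pin(d: ~it), and see 1977-08-11.
Invoking monthhop(n: 20), giving 1979-04-11.


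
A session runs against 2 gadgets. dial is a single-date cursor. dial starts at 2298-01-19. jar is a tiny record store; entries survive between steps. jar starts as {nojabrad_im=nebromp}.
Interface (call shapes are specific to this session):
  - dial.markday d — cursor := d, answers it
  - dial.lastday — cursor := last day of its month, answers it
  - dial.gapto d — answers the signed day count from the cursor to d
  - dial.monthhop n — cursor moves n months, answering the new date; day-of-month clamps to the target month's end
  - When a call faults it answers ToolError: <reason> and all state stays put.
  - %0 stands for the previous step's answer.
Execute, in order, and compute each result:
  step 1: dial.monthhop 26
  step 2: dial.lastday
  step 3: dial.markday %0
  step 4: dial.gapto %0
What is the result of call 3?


~$ dial.monthhop n='26'
:: 2300-03-19
~$ dial.lastday
:: 2300-03-31
~$ dial.markday d='%0'
:: 2300-03-31
~$ dial.gapto d='%0'
:: 0

Answer: 2300-03-31


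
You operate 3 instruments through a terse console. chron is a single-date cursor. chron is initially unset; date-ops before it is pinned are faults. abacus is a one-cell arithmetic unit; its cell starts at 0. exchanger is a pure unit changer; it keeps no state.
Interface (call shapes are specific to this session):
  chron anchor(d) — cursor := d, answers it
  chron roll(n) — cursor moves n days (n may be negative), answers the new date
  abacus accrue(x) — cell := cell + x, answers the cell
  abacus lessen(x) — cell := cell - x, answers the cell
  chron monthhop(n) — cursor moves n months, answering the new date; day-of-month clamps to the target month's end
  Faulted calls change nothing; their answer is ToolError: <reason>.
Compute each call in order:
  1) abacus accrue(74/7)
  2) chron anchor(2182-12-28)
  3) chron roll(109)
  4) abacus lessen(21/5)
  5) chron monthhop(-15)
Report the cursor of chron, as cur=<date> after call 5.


I invoke abacus accrue passing x→74/7, and get 74/7.
I run chron anchor passing d→2182-12-28, — result: 2182-12-28.
I use chron roll passing n→109, and observe 2183-04-16.
Calling abacus lessen passing x→21/5, and observe 223/35.
Then chron monthhop passing n→-15: 2182-01-16.

Answer: cur=2182-01-16
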